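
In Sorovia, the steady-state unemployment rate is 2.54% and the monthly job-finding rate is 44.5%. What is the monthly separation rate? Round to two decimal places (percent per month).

From u* = s/(s+f): s = u·f/(1−u).
s = 0.0254 × 44.5 / (1 − 0.0254) = 1.1303 / 0.9746 ≈ 1.16% per month.

Separation rate ≈ 1.16% per month.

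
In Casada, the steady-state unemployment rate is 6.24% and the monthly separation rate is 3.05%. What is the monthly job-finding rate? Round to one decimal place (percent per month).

From u* = s/(s+f): f = s·(1−u)/u.
f = 3.05 × (1 − 0.0624) / 0.0624 = 2.8597 / 0.0624 ≈ 45.8% per month.

Job-finding rate ≈ 45.8% per month.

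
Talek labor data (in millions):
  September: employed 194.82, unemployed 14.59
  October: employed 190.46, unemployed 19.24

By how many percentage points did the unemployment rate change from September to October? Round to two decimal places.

The unemployment rate changed by +2.21 percentage points.

September: labor force = 194.82 + 14.59 = 209.41; u = 14.59/209.41 = 6.97%.
October: labor force = 190.46 + 19.24 = 209.70; u = 19.24/209.70 = 9.18%.
Change = 9.18% − 6.97% = +2.21 pp.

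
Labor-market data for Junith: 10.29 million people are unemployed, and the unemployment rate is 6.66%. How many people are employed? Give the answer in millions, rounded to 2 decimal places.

About 144.21 million are employed.

Labor force = U / u = 10.29 / 0.0666 ≈ 154.50 million.
Employed = labor force − unemployed = 154.50 − 10.29 = 144.21 million.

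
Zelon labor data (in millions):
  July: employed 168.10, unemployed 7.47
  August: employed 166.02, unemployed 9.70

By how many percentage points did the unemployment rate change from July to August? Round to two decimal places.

The unemployment rate changed by +1.27 percentage points.

July: labor force = 168.10 + 7.47 = 175.57; u = 7.47/175.57 = 4.25%.
August: labor force = 166.02 + 9.70 = 175.72; u = 9.70/175.72 = 5.52%.
Change = 5.52% − 4.25% = +1.27 pp.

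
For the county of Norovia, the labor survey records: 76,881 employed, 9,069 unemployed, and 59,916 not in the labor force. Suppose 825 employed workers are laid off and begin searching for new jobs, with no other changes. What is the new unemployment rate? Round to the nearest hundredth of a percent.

Initially, labor force = 76,881 + 9,069 = 85,950, so u = 9,069/85,950 = 10.55%.
After the change, employed falls and unemployed rises by 825; labor force unchanged → E = 76,056, U = 9,894, labor force = 85,950.
New unemployment rate = 9,894 / 85,950 = 11.51%.

New unemployment rate ≈ 11.51%.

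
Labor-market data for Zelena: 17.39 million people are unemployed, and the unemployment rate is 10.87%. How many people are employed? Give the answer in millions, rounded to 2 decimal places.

Labor force = U / u = 17.39 / 0.1087 ≈ 159.98 million.
Employed = labor force − unemployed = 159.98 − 17.39 = 142.59 million.

About 142.59 million are employed.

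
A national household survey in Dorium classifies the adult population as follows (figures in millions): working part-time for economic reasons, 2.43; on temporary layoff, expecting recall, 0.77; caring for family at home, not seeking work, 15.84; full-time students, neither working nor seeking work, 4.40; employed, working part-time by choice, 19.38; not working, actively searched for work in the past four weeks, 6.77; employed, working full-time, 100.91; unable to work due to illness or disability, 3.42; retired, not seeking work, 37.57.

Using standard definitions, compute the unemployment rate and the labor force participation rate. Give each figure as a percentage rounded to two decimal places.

Employed = 2.43 + 19.38 + 100.91 = 122.72 million (anyone who worked, including part-time for economic reasons, counts as employed).
Unemployed = 0.77 + 6.77 = 7.54 million (jobless and actively searching, or on temporary layoff).
Labor force = 122.72 + 7.54 = 130.26 million.
Not in labor force = 15.84 + 4.40 + 3.42 + 37.57 = 61.23 million (those not working and not actively searching are outside the labor force).
Civilian working-age population = 130.26 + 61.23 = 191.49 million.
Unemployment rate = 7.54 / 130.26 = 5.79%.
Labor force participation rate = 130.26 / 191.49 = 68.02%.

Unemployment rate ≈ 5.79%; labor force participation rate ≈ 68.02%.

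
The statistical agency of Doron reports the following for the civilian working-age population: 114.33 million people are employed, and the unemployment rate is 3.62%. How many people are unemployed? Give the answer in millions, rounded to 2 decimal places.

Let U be the number unemployed. The labor force is E + U, and U/(E+U) = 0.0362.
So U = 0.0362 × 114.33 / (1 − 0.0362) = 4.1387 / 0.9638 ≈ 4.29 million.

About 4.29 million are unemployed.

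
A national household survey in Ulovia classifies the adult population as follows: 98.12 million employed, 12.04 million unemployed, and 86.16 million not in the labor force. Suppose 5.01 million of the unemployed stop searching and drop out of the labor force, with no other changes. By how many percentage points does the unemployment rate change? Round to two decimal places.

The unemployment rate changes by −4.24 percentage points.

Initially, labor force = 98.12 + 12.04 = 110.16 million, so u = 12.04/110.16 = 10.93%.
After the change, unemployed and labor force both fall by 5.01 → E = 98.12, U = 7.03, labor force = 105.15 million.
New unemployment rate = 7.03 / 105.15 = 6.69%.
Change = 6.69% − 10.93% = −4.24 percentage points.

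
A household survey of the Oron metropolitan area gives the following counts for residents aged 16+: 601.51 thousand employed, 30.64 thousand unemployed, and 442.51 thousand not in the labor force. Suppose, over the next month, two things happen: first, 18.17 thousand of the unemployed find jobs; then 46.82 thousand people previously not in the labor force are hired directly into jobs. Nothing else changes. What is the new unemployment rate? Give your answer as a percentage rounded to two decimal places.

New unemployment rate ≈ 1.84%.

Initially, labor force = 601.51 + 30.64 = 632.15 thousand, so u = 30.64/632.15 = 4.85%.
After the first change, unemployed falls and employed rises by 18.17; labor force unchanged → E = 619.68, U = 12.47, labor force = 632.15 thousand.
After the second change, employed and labor force both rise by 46.82; unemployed unchanged → E = 666.50, U = 12.47, labor force = 678.97 thousand.
New unemployment rate = 12.47 / 678.97 = 1.84%.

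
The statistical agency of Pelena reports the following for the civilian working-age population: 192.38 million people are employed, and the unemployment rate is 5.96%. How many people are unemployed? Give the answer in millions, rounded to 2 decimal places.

About 12.19 million are unemployed.

Let U be the number unemployed. The labor force is E + U, and U/(E+U) = 0.0596.
So U = 0.0596 × 192.38 / (1 − 0.0596) = 11.4658 / 0.9404 ≈ 12.19 million.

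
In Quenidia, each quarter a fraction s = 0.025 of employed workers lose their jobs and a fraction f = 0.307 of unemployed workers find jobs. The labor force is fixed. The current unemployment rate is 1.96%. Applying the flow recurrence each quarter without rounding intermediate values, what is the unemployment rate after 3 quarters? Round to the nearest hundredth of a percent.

Unemployment rate after three quarters ≈ 5.87%.

With a fixed labor force, u_{t+1} = u_t + s·(1−u_t) − f·u_t = u_t·(1−s−f) + s.
Here 1−s−f = 0.668 and s = 0.025.
u_1 = 0.019600 × 0.668 + 0.025 = 0.038093.
u_2 = 0.038093 × 0.668 + 0.025 = 0.050446.
u_3 = 0.050446 × 0.668 + 0.025 = 0.058698.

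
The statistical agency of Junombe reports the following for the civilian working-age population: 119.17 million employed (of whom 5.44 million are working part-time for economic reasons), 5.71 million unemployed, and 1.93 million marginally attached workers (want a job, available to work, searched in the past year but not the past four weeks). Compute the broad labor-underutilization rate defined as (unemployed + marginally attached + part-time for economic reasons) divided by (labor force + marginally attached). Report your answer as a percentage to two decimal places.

Broad underutilization rate ≈ 10.31%.

Labor force = 119.17 + 5.71 = 124.88 million.
Numerator = 5.71 + 1.93 + 5.44 = 13.08 million.
Denominator = 124.88 + 1.93 = 126.81 million.
Broad rate = 13.08 / 126.81 = 10.31%.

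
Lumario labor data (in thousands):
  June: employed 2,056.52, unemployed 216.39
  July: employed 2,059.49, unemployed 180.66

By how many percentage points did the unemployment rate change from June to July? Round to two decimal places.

June: labor force = 2,056.52 + 216.39 = 2,272.91; u = 216.39/2,272.91 = 9.52%.
July: labor force = 2,059.49 + 180.66 = 2,240.15; u = 180.66/2,240.15 = 8.06%.
Change = 8.06% − 9.52% = −1.46 pp.

The unemployment rate changed by −1.46 percentage points.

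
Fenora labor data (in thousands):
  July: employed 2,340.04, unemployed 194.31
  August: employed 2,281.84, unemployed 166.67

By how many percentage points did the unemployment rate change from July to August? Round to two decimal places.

July: labor force = 2,340.04 + 194.31 = 2,534.35; u = 194.31/2,534.35 = 7.67%.
August: labor force = 2,281.84 + 166.67 = 2,448.51; u = 166.67/2,448.51 = 6.81%.
Change = 6.81% − 7.67% = −0.86 pp.

The unemployment rate changed by −0.86 percentage points.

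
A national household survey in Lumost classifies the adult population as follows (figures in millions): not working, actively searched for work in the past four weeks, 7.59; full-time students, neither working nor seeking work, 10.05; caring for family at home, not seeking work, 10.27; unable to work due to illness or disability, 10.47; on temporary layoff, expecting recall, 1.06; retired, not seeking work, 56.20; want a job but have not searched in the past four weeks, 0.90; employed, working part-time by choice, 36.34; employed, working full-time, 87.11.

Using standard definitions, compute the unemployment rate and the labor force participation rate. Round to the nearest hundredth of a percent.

Employed = 36.34 + 87.11 = 123.45 million.
Unemployed = 7.59 + 1.06 = 8.65 million (jobless and actively searching, or on temporary layoff).
Labor force = 123.45 + 8.65 = 132.10 million.
Not in labor force = 10.05 + 10.27 + 10.47 + 56.20 + 0.90 = 87.89 million (those not working and not actively searching are outside the labor force — including those who want a job but have given up searching).
Civilian working-age population = 132.10 + 87.89 = 219.99 million.
Unemployment rate = 8.65 / 132.10 = 6.55%.
Labor force participation rate = 132.10 / 219.99 = 60.05%.

Unemployment rate ≈ 6.55%; labor force participation rate ≈ 60.05%.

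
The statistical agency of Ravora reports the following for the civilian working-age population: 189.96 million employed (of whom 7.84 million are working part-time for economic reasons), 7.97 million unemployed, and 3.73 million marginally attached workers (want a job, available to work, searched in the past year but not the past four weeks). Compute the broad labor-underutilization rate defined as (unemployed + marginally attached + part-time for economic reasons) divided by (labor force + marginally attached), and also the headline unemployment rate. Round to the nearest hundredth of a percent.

Broad underutilization rate ≈ 9.69%; headline unemployment rate ≈ 4.03%.

Labor force = 189.96 + 7.97 = 197.93 million.
Numerator = 7.97 + 3.73 + 7.84 = 19.54 million.
Denominator = 197.93 + 3.73 = 201.66 million.
Broad rate = 19.54 / 201.66 = 9.69%.
Headline unemployment rate = 7.97 / 197.93 = 4.03%.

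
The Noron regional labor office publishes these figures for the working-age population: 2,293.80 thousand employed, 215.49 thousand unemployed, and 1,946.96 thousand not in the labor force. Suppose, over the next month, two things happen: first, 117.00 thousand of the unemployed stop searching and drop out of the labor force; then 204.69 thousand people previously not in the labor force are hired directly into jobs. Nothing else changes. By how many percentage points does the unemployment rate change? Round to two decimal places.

The unemployment rate changes by −4.80 percentage points.

Initially, labor force = 2,293.80 + 215.49 = 2,509.29 thousand, so u = 215.49/2,509.29 = 8.59%.
After the first change, unemployed and labor force both fall by 117.00 → E = 2,293.80, U = 98.49, labor force = 2,392.29 thousand.
After the second change, employed and labor force both rise by 204.69; unemployed unchanged → E = 2,498.49, U = 98.49, labor force = 2,596.98 thousand.
New unemployment rate = 98.49 / 2,596.98 = 3.79%.
Change = 3.79% − 8.59% = −4.80 percentage points.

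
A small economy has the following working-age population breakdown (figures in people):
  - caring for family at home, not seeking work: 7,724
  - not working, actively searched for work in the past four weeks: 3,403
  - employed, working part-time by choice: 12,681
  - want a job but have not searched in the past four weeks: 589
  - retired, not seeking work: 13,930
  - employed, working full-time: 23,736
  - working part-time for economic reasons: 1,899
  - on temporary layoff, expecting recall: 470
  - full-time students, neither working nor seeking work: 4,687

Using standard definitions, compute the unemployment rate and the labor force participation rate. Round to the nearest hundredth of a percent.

Unemployment rate ≈ 9.18%; labor force participation rate ≈ 61.04%.

Employed = 12,681 + 23,736 + 1,899 = 38,316 (anyone who worked, including part-time for economic reasons, counts as employed).
Unemployed = 3,403 + 470 = 3,873 (jobless and actively searching, or on temporary layoff).
Labor force = 38,316 + 3,873 = 42,189.
Not in labor force = 7,724 + 589 + 13,930 + 4,687 = 26,930 (those not working and not actively searching are outside the labor force — including those who want a job but have given up searching).
Civilian working-age population = 42,189 + 26,930 = 69,119.
Unemployment rate = 3,873 / 42,189 = 9.18%.
Labor force participation rate = 42,189 / 69,119 = 61.04%.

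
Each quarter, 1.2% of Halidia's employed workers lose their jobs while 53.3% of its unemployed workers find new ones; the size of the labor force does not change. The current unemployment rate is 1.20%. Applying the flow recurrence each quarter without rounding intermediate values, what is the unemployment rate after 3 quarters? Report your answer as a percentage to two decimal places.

Unemployment rate after three quarters ≈ 2.11%.

With a fixed labor force, u_{t+1} = u_t + s·(1−u_t) − f·u_t = u_t·(1−s−f) + s.
Here 1−s−f = 0.455 and s = 0.012.
u_1 = 0.012000 × 0.455 + 0.012 = 0.017460.
u_2 = 0.017460 × 0.455 + 0.012 = 0.019944.
u_3 = 0.019944 × 0.455 + 0.012 = 0.021075.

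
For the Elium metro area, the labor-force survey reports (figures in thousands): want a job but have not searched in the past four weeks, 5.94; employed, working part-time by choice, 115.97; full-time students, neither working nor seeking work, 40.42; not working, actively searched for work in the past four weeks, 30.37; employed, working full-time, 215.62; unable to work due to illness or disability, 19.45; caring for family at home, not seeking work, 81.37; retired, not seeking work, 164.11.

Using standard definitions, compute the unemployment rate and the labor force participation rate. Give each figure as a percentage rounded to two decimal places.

Unemployment rate ≈ 8.39%; labor force participation rate ≈ 53.76%.

Employed = 115.97 + 215.62 = 331.59 thousand.
Unemployed = 30.37 thousand.
Labor force = 331.59 + 30.37 = 361.96 thousand.
Not in labor force = 5.94 + 40.42 + 19.45 + 81.37 + 164.11 = 311.29 thousand (those not working and not actively searching are outside the labor force — including those who want a job but have given up searching).
Civilian working-age population = 361.96 + 311.29 = 673.25 thousand.
Unemployment rate = 30.37 / 361.96 = 8.39%.
Labor force participation rate = 361.96 / 673.25 = 53.76%.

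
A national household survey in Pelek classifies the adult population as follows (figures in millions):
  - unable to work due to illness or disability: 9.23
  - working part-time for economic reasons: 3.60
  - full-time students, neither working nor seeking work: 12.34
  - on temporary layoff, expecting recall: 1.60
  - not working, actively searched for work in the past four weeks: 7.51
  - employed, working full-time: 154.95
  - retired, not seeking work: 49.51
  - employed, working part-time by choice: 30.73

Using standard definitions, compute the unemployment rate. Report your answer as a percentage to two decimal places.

Unemployment rate ≈ 4.59%.

Employed = 3.60 + 154.95 + 30.73 = 189.28 million (anyone who worked, including part-time for economic reasons, counts as employed).
Unemployed = 1.60 + 7.51 = 9.11 million (jobless and actively searching, or on temporary layoff).
Labor force = 189.28 + 9.11 = 198.39 million.
Unemployment rate = 9.11 / 198.39 = 4.59%.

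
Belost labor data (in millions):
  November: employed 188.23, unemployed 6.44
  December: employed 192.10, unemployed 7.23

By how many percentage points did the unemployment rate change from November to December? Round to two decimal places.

The unemployment rate changed by +0.32 percentage points.

November: labor force = 188.23 + 6.44 = 194.67; u = 6.44/194.67 = 3.31%.
December: labor force = 192.10 + 7.23 = 199.33; u = 7.23/199.33 = 3.63%.
Change = 3.63% − 3.31% = +0.32 pp.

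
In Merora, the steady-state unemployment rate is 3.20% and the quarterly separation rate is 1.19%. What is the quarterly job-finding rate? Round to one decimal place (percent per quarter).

From u* = s/(s+f): f = s·(1−u)/u.
f = 1.19 × (1 − 0.0320) / 0.0320 = 1.1519 / 0.0320 ≈ 36.0% per quarter.

Job-finding rate ≈ 36.0% per quarter.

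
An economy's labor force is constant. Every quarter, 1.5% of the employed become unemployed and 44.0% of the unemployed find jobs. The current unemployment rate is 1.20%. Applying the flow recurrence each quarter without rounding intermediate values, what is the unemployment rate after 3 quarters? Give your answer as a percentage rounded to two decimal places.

With a fixed labor force, u_{t+1} = u_t + s·(1−u_t) − f·u_t = u_t·(1−s−f) + s.
Here 1−s−f = 0.545 and s = 0.015.
u_1 = 0.012000 × 0.545 + 0.015 = 0.021540.
u_2 = 0.021540 × 0.545 + 0.015 = 0.026739.
u_3 = 0.026739 × 0.545 + 0.015 = 0.029573.

Unemployment rate after three quarters ≈ 2.96%.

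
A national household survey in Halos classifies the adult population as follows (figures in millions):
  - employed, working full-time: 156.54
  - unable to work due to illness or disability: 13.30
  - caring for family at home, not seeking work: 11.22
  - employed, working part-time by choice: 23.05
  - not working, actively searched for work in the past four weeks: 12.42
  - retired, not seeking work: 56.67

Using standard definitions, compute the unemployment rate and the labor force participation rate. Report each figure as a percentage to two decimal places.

Unemployment rate ≈ 6.47%; labor force participation rate ≈ 70.28%.

Employed = 156.54 + 23.05 = 179.59 million.
Unemployed = 12.42 million.
Labor force = 179.59 + 12.42 = 192.01 million.
Not in labor force = 13.30 + 11.22 + 56.67 = 81.19 million (those not working and not actively searching are outside the labor force).
Civilian working-age population = 192.01 + 81.19 = 273.20 million.
Unemployment rate = 12.42 / 192.01 = 6.47%.
Labor force participation rate = 192.01 / 273.20 = 70.28%.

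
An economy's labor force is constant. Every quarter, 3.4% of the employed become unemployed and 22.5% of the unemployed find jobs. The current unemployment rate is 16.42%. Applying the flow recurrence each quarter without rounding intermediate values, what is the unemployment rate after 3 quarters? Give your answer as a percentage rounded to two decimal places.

With a fixed labor force, u_{t+1} = u_t + s·(1−u_t) − f·u_t = u_t·(1−s−f) + s.
Here 1−s−f = 0.741 and s = 0.034.
u_1 = 0.164200 × 0.741 + 0.034 = 0.155672.
u_2 = 0.155672 × 0.741 + 0.034 = 0.149353.
u_3 = 0.149353 × 0.741 + 0.034 = 0.144671.

Unemployment rate after three quarters ≈ 14.47%.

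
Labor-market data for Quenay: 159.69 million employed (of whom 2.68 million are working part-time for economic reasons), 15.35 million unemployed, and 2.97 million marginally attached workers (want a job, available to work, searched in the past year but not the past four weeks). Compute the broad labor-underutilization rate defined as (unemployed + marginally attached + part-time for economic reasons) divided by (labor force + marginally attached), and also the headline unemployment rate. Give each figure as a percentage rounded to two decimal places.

Labor force = 159.69 + 15.35 = 175.04 million.
Numerator = 15.35 + 2.97 + 2.68 = 21.00 million.
Denominator = 175.04 + 2.97 = 178.01 million.
Broad rate = 21.00 / 178.01 = 11.80%.
Headline unemployment rate = 15.35 / 175.04 = 8.77%.

Broad underutilization rate ≈ 11.80%; headline unemployment rate ≈ 8.77%.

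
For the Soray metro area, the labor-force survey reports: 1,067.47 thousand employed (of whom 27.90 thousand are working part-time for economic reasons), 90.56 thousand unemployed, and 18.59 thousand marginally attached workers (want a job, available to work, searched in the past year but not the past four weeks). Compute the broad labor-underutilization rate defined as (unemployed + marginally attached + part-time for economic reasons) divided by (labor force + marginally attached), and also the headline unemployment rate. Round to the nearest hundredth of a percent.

Labor force = 1,067.47 + 90.56 = 1,158.03 thousand.
Numerator = 90.56 + 18.59 + 27.90 = 137.05 thousand.
Denominator = 1,158.03 + 18.59 = 1,176.62 thousand.
Broad rate = 137.05 / 1,176.62 = 11.65%.
Headline unemployment rate = 90.56 / 1,158.03 = 7.82%.

Broad underutilization rate ≈ 11.65%; headline unemployment rate ≈ 7.82%.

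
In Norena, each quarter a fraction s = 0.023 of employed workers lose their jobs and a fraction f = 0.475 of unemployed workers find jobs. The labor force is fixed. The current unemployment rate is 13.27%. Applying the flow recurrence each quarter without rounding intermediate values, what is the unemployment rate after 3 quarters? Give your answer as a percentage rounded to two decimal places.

Unemployment rate after three quarters ≈ 5.71%.

With a fixed labor force, u_{t+1} = u_t + s·(1−u_t) − f·u_t = u_t·(1−s−f) + s.
Here 1−s−f = 0.502 and s = 0.023.
u_1 = 0.132700 × 0.502 + 0.023 = 0.089615.
u_2 = 0.089615 × 0.502 + 0.023 = 0.067987.
u_3 = 0.067987 × 0.502 + 0.023 = 0.057129.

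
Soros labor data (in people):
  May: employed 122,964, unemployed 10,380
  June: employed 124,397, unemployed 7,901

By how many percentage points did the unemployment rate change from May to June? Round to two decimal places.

May: labor force = 122,964 + 10,380 = 133,344; u = 10,380/133,344 = 7.78%.
June: labor force = 124,397 + 7,901 = 132,298; u = 7,901/132,298 = 5.97%.
Change = 5.97% − 7.78% = −1.81 pp.

The unemployment rate changed by −1.81 percentage points.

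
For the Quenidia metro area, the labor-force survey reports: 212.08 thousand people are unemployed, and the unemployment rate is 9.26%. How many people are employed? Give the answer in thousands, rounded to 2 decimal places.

About 2,078.20 thousand are employed.

Labor force = U / u = 212.08 / 0.0926 ≈ 2,290.28 thousand.
Employed = labor force − unemployed = 2,290.28 − 212.08 = 2,078.20 thousand.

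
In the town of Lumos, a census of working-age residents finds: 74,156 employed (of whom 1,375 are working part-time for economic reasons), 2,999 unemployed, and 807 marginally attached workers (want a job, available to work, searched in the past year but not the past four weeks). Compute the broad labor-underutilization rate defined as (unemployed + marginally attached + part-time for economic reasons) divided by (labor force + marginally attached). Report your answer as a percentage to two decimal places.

Broad underutilization rate ≈ 6.65%.

Labor force = 74,156 + 2,999 = 77,155.
Numerator = 2,999 + 807 + 1,375 = 5,181.
Denominator = 77,155 + 807 = 77,962.
Broad rate = 5,181 / 77,962 = 6.65%.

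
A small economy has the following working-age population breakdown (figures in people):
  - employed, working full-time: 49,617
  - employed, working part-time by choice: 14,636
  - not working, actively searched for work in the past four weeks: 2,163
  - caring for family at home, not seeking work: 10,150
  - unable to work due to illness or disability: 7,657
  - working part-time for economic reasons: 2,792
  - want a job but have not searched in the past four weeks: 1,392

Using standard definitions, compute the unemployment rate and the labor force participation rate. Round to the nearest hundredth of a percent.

Unemployment rate ≈ 3.13%; labor force participation rate ≈ 78.28%.

Employed = 49,617 + 14,636 + 2,792 = 67,045 (anyone who worked, including part-time for economic reasons, counts as employed).
Unemployed = 2,163.
Labor force = 67,045 + 2,163 = 69,208.
Not in labor force = 10,150 + 7,657 + 1,392 = 19,199 (those not working and not actively searching are outside the labor force — including those who want a job but have given up searching).
Civilian working-age population = 69,208 + 19,199 = 88,407.
Unemployment rate = 2,163 / 69,208 = 3.13%.
Labor force participation rate = 69,208 / 88,407 = 78.28%.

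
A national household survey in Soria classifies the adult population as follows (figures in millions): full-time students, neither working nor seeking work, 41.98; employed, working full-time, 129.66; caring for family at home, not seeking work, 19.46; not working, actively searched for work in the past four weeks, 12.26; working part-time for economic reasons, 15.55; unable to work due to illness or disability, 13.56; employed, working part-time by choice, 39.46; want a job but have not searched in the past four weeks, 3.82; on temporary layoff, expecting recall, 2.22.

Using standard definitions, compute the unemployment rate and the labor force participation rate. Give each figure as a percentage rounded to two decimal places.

Unemployment rate ≈ 7.27%; labor force participation rate ≈ 71.64%.

Employed = 129.66 + 15.55 + 39.46 = 184.67 million (anyone who worked, including part-time for economic reasons, counts as employed).
Unemployed = 12.26 + 2.22 = 14.48 million (jobless and actively searching, or on temporary layoff).
Labor force = 184.67 + 14.48 = 199.15 million.
Not in labor force = 41.98 + 19.46 + 13.56 + 3.82 = 78.82 million (those not working and not actively searching are outside the labor force — including those who want a job but have given up searching).
Civilian working-age population = 199.15 + 78.82 = 277.97 million.
Unemployment rate = 14.48 / 199.15 = 7.27%.
Labor force participation rate = 199.15 / 277.97 = 71.64%.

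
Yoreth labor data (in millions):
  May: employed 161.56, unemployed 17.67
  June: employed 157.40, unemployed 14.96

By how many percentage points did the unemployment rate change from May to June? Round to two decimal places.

The unemployment rate changed by −1.18 percentage points.

May: labor force = 161.56 + 17.67 = 179.23; u = 17.67/179.23 = 9.86%.
June: labor force = 157.40 + 14.96 = 172.36; u = 14.96/172.36 = 8.68%.
Change = 8.68% − 9.86% = −1.18 pp.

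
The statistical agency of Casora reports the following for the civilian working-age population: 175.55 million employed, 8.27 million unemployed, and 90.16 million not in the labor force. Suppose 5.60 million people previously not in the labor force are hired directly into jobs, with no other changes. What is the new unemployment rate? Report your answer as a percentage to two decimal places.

Initially, labor force = 175.55 + 8.27 = 183.82 million, so u = 8.27/183.82 = 4.50%.
After the change, employed and labor force both rise by 5.60; unemployed unchanged → E = 181.15, U = 8.27, labor force = 189.42 million.
New unemployment rate = 8.27 / 189.42 = 4.37%.

New unemployment rate ≈ 4.37%.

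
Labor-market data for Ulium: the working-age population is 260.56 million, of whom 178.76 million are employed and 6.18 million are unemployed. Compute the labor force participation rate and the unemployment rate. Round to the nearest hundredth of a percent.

Labor force participation rate ≈ 70.98%; unemployment rate ≈ 3.34%.

Labor force = employed + unemployed = 178.76 + 6.18 = 184.94 million.
Unemployment rate = 6.18 / 184.94 = 3.34%.
Labor force participation rate = 184.94 / 260.56 = 70.98%.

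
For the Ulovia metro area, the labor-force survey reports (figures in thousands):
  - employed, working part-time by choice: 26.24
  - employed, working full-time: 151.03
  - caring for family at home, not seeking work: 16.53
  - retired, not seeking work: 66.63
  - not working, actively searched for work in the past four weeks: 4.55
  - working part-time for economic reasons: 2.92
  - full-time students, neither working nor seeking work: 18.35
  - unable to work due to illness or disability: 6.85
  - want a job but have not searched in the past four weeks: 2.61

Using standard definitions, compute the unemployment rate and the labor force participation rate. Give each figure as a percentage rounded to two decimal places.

Employed = 26.24 + 151.03 + 2.92 = 180.19 thousand (anyone who worked, including part-time for economic reasons, counts as employed).
Unemployed = 4.55 thousand.
Labor force = 180.19 + 4.55 = 184.74 thousand.
Not in labor force = 16.53 + 66.63 + 18.35 + 6.85 + 2.61 = 110.97 thousand (those not working and not actively searching are outside the labor force — including those who want a job but have given up searching).
Civilian working-age population = 184.74 + 110.97 = 295.71 thousand.
Unemployment rate = 4.55 / 184.74 = 2.46%.
Labor force participation rate = 184.74 / 295.71 = 62.47%.

Unemployment rate ≈ 2.46%; labor force participation rate ≈ 62.47%.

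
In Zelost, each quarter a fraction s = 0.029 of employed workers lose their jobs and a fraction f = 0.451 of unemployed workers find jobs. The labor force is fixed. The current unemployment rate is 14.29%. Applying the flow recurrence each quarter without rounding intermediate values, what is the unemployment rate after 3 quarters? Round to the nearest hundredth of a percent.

With a fixed labor force, u_{t+1} = u_t + s·(1−u_t) − f·u_t = u_t·(1−s−f) + s.
Here 1−s−f = 0.520 and s = 0.029.
u_1 = 0.142900 × 0.520 + 0.029 = 0.103308.
u_2 = 0.103308 × 0.520 + 0.029 = 0.082720.
u_3 = 0.082720 × 0.520 + 0.029 = 0.072014.

Unemployment rate after three quarters ≈ 7.20%.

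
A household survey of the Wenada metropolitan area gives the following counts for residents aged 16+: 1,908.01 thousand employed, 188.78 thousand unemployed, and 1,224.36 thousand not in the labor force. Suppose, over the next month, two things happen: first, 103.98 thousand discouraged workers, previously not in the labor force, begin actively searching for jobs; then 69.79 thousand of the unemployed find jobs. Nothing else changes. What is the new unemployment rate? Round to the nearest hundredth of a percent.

New unemployment rate ≈ 10.13%.

Initially, labor force = 1,908.01 + 188.78 = 2,096.79 thousand, so u = 188.78/2,096.79 = 9.00%.
After the first change, unemployed and labor force both rise by 103.98 → E = 1,908.01, U = 292.76, labor force = 2,200.77 thousand.
After the second change, unemployed falls and employed rises by 69.79; labor force unchanged → E = 1,977.80, U = 222.97, labor force = 2,200.77 thousand.
New unemployment rate = 222.97 / 2,200.77 = 10.13%.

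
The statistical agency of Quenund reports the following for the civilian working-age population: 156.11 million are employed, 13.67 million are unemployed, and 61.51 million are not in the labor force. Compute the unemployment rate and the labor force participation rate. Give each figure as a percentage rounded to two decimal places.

Unemployment rate ≈ 8.05%; labor force participation rate ≈ 73.41%.

Labor force = employed + unemployed = 156.11 + 13.67 = 169.78 million.
Working-age population = 169.78 + 61.51 = 231.29 million.
Unemployment rate = 13.67 / 169.78 = 8.05%.
Labor force participation rate = 169.78 / 231.29 = 73.41%.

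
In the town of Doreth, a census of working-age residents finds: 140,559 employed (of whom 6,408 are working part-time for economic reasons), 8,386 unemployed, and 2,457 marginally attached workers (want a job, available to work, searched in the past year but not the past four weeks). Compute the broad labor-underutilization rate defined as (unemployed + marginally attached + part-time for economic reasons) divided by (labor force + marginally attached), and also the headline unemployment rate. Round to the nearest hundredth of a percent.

Labor force = 140,559 + 8,386 = 148,945.
Numerator = 8,386 + 2,457 + 6,408 = 17,251.
Denominator = 148,945 + 2,457 = 151,402.
Broad rate = 17,251 / 151,402 = 11.39%.
Headline unemployment rate = 8,386 / 148,945 = 5.63%.

Broad underutilization rate ≈ 11.39%; headline unemployment rate ≈ 5.63%.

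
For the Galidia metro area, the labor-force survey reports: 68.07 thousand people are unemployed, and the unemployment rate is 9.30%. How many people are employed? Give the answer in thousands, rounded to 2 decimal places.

Labor force = U / u = 68.07 / 0.0930 ≈ 731.94 thousand.
Employed = labor force − unemployed = 731.94 − 68.07 = 663.87 thousand.

About 663.87 thousand are employed.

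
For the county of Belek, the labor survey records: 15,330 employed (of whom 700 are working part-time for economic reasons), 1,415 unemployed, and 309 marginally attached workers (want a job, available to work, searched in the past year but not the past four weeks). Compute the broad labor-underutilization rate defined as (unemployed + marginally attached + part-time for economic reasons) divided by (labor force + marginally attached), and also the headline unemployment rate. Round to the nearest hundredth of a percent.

Labor force = 15,330 + 1,415 = 16,745.
Numerator = 1,415 + 309 + 700 = 2,424.
Denominator = 16,745 + 309 = 17,054.
Broad rate = 2,424 / 17,054 = 14.21%.
Headline unemployment rate = 1,415 / 16,745 = 8.45%.

Broad underutilization rate ≈ 14.21%; headline unemployment rate ≈ 8.45%.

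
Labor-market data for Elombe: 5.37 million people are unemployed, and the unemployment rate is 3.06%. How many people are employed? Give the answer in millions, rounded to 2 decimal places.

Labor force = U / u = 5.37 / 0.0306 ≈ 175.49 million.
Employed = labor force − unemployed = 175.49 − 5.37 = 170.12 million.

About 170.12 million are employed.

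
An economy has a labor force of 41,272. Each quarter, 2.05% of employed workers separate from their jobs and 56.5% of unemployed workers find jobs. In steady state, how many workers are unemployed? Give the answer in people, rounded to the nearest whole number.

About 1,445 are unemployed in steady state.

Steady-state unemployment rate u* = s/(s+f) = 2.05/(2.05+56.5) = 0.035013.
Unemployed = u* × labor force = 0.035013 × 41,272 ≈ 1,445.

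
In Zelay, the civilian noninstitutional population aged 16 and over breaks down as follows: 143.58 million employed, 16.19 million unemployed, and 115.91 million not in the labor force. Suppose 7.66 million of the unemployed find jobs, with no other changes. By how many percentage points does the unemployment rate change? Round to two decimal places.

Initially, labor force = 143.58 + 16.19 = 159.77 million, so u = 16.19/159.77 = 10.13%.
After the change, unemployed falls and employed rises by 7.66; labor force unchanged → E = 151.24, U = 8.53, labor force = 159.77 million.
New unemployment rate = 8.53 / 159.77 = 5.34%.
Change = 5.34% − 10.13% = −4.79 percentage points.

The unemployment rate changes by −4.79 percentage points.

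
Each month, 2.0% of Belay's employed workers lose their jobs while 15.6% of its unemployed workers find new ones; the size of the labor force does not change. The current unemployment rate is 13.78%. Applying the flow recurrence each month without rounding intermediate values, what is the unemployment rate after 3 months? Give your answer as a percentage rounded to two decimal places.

Unemployment rate after three months ≈ 12.72%.

With a fixed labor force, u_{t+1} = u_t + s·(1−u_t) − f·u_t = u_t·(1−s−f) + s.
Here 1−s−f = 0.824 and s = 0.020.
u_1 = 0.137800 × 0.824 + 0.020 = 0.133547.
u_2 = 0.133547 × 0.824 + 0.020 = 0.130043.
u_3 = 0.130043 × 0.824 + 0.020 = 0.127155.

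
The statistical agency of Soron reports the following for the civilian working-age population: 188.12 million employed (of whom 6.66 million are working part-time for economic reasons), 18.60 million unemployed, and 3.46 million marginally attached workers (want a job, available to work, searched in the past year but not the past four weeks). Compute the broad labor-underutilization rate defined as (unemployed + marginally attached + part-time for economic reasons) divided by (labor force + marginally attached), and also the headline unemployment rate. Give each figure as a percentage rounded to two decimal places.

Broad underutilization rate ≈ 13.66%; headline unemployment rate ≈ 9.00%.

Labor force = 188.12 + 18.60 = 206.72 million.
Numerator = 18.60 + 3.46 + 6.66 = 28.72 million.
Denominator = 206.72 + 3.46 = 210.18 million.
Broad rate = 28.72 / 210.18 = 13.66%.
Headline unemployment rate = 18.60 / 206.72 = 9.00%.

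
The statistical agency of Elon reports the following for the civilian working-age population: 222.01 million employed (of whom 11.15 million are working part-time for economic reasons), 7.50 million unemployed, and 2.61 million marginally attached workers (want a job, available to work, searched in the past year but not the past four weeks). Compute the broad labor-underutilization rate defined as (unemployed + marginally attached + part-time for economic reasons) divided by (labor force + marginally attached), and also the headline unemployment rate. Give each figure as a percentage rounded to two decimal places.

Labor force = 222.01 + 7.50 = 229.51 million.
Numerator = 7.50 + 2.61 + 11.15 = 21.26 million.
Denominator = 229.51 + 2.61 = 232.12 million.
Broad rate = 21.26 / 232.12 = 9.16%.
Headline unemployment rate = 7.50 / 229.51 = 3.27%.

Broad underutilization rate ≈ 9.16%; headline unemployment rate ≈ 3.27%.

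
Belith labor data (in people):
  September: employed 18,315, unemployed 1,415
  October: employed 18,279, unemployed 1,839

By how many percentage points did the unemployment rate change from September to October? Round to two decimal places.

September: labor force = 18,315 + 1,415 = 19,730; u = 1,415/19,730 = 7.17%.
October: labor force = 18,279 + 1,839 = 20,118; u = 1,839/20,118 = 9.14%.
Change = 9.14% − 7.17% = +1.97 pp.

The unemployment rate changed by +1.97 percentage points.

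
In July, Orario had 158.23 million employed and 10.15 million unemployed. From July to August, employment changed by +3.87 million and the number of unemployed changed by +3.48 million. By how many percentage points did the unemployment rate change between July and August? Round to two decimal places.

July: labor force = 158.23 + 10.15 = 168.38; u = 10.15/168.38 = 6.03%.
August: labor force = 162.10 + 13.63 = 175.73; u = 13.63/175.73 = 7.76%.
Change = 7.76% − 6.03% = +1.73 pp.

The unemployment rate changed by +1.73 percentage points.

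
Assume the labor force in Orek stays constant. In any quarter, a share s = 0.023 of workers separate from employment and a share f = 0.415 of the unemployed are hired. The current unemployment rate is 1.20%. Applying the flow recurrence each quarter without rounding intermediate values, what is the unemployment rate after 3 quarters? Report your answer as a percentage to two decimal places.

With a fixed labor force, u_{t+1} = u_t + s·(1−u_t) − f·u_t = u_t·(1−s−f) + s.
Here 1−s−f = 0.562 and s = 0.023.
u_1 = 0.012000 × 0.562 + 0.023 = 0.029744.
u_2 = 0.029744 × 0.562 + 0.023 = 0.039716.
u_3 = 0.039716 × 0.562 + 0.023 = 0.045320.

Unemployment rate after three quarters ≈ 4.53%.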